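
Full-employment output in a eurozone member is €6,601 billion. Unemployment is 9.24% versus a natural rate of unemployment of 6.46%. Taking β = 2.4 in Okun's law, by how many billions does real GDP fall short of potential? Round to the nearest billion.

€440 billion

Output gap = -2.4 × (9.24 - 6.46) = -2.4 × 2.78 = -6.672%.
Actual GDP ≈ 6601 × 0.93328 ≈ 6161 billion, so the shortfall is 6601 - 6161 = 440 billion.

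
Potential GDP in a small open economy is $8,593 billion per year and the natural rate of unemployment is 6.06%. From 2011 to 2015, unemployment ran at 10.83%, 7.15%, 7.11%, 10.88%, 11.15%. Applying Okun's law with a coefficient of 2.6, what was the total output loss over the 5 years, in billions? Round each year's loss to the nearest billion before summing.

Year 2011: gap = -2.6 × (10.83 - 6.06) = -12.402%, loss ≈ 8593 × 12.402/100 ≈ 1066.
Year 2012: gap = -2.6 × (7.15 - 6.06) = -2.834%, loss ≈ 8593 × 2.834/100 ≈ 244.
Year 2013: gap = -2.6 × (7.11 - 6.06) = -2.73%, loss ≈ 8593 × 2.73/100 ≈ 235.
Year 2014: gap = -2.6 × (10.88 - 6.06) = -12.532%, loss ≈ 8593 × 12.532/100 ≈ 1077.
Year 2015: gap = -2.6 × (11.15 - 6.06) = -13.234%, loss ≈ 8593 × 13.234/100 ≈ 1137.
Total lost output = 1066 + 244 + 235 + 1077 + 1137 = 3759 billion.

$3,759 billion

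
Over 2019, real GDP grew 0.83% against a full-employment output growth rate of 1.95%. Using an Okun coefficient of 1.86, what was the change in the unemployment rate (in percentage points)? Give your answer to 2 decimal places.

0.60 percentage points

Growth-rate Okun's law: g_Y = g_Y* - β × Δu, so Δu = (g_Y* - g_Y)/β.
Δu = (1.95 - 0.83)/1.86 = 1.12/1.86 = 0.60 percentage points.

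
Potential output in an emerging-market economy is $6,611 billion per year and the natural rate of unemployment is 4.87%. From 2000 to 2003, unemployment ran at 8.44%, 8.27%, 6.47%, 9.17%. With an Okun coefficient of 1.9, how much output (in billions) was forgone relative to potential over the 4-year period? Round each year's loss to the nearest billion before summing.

Year 2000: gap = -1.9 × (8.44 - 4.87) = -6.783%, loss ≈ 6611 × 6.783/100 ≈ 448.
Year 2001: gap = -1.9 × (8.27 - 4.87) = -6.46%, loss ≈ 6611 × 6.46/100 ≈ 427.
Year 2002: gap = -1.9 × (6.47 - 4.87) = -3.04%, loss ≈ 6611 × 3.04/100 ≈ 201.
Year 2003: gap = -1.9 × (9.17 - 4.87) = -8.17%, loss ≈ 6611 × 8.17/100 ≈ 540.
Total lost output = 448 + 427 + 201 + 540 = 1616 billion.

$1,616 billion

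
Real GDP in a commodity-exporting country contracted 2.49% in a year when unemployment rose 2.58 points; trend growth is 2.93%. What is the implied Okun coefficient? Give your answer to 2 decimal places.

Growth form: g_Y = g_Y* - β × Δu, so β = (g_Y* - g_Y)/Δu.
β = (2.93 + 2.49)/2.58 = 5.42/2.58 = 2.10.

β ≈ 2.10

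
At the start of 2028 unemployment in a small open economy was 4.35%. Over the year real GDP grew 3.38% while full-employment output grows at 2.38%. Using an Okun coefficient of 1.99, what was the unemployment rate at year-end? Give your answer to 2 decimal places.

3.85%

Growth-rate Okun's law: g_Y = g_Y* - β × Δu, so Δu = (g_Y* - g_Y)/β.
Δu = (2.38 - 3.38)/1.99 = -1/1.99 = -0.50 percentage points.
Year-end unemployment = 4.35 - 0.5 = 3.85%.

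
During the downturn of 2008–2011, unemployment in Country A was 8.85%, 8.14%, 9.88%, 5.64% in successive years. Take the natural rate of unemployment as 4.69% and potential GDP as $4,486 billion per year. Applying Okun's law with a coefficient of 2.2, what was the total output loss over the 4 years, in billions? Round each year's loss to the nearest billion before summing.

Year 2008: gap = -2.2 × (8.85 - 4.69) = -9.152%, loss ≈ 4486 × 9.152/100 ≈ 411.
Year 2009: gap = -2.2 × (8.14 - 4.69) = -7.59%, loss ≈ 4486 × 7.59/100 ≈ 340.
Year 2010: gap = -2.2 × (9.88 - 4.69) = -11.418%, loss ≈ 4486 × 11.418/100 ≈ 512.
Year 2011: gap = -2.2 × (5.64 - 4.69) = -2.09%, loss ≈ 4486 × 2.09/100 ≈ 94.
Total lost output = 411 + 340 + 512 + 94 = 1357 billion.

$1,357 billion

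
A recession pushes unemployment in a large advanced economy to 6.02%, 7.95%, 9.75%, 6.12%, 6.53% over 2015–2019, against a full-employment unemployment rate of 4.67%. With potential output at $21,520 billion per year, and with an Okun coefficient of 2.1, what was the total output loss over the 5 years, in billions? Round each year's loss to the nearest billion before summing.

$5,884 billion

Year 2015: gap = -2.1 × (6.02 - 4.67) = -2.835%, loss ≈ 21520 × 2.835/100 ≈ 610.
Year 2016: gap = -2.1 × (7.95 - 4.67) = -6.888%, loss ≈ 21520 × 6.888/100 ≈ 1482.
Year 2017: gap = -2.1 × (9.75 - 4.67) = -10.668%, loss ≈ 21520 × 10.668/100 ≈ 2296.
Year 2018: gap = -2.1 × (6.12 - 4.67) = -3.045%, loss ≈ 21520 × 3.045/100 ≈ 655.
Year 2019: gap = -2.1 × (6.53 - 4.67) = -3.906%, loss ≈ 21520 × 3.906/100 ≈ 841.
Total lost output = 610 + 1482 + 2296 + 655 + 841 = 5884 billion.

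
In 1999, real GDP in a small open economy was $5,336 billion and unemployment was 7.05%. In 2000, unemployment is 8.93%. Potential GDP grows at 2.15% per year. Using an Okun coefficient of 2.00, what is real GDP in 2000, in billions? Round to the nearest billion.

Δu = 8.93 - 7.05 = 1.88 points.
Okun's law (growth form): g_Y = g_Y* - β × Δu = 2.15 - 2.00 × (1.88) = 2.15 - 3.76 = -1.61%.
Real GDP in the next year = 5336 × (1 - 1.61/100) = 5336 × 0.9839 ≈ 5250 billion.

$5,250 billion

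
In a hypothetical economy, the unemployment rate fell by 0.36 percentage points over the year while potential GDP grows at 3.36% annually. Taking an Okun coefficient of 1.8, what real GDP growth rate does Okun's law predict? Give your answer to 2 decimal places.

Growth-rate Okun's law: g_Y = g_Y* - β × Δu.
g_Y = 3.36 - 1.8 × (-0.36) = 3.36 + 0.648 = 4.008%, i.e. 4.01% to 2 d.p.

4.01%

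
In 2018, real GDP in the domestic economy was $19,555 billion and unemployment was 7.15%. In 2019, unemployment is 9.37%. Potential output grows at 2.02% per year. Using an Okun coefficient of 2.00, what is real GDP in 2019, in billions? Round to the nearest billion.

Δu = 9.37 - 7.15 = 2.22 points.
Okun's law (growth form): g_Y = g_Y* - β × Δu = 2.02 - 2.00 × (2.22) = 2.02 - 4.44 = -2.42%.
Real GDP in the next year = 19555 × (1 - 2.42/100) = 19555 × 0.9758 ≈ 19082 billion.

$19,082 billion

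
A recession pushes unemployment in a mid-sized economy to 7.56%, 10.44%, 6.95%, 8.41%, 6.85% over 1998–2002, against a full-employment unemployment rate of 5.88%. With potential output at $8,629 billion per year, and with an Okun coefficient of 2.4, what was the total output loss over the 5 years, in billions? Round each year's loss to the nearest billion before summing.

$2,239 billion

Year 1998: gap = -2.4 × (7.56 - 5.88) = -4.032%, loss ≈ 8629 × 4.032/100 ≈ 348.
Year 1999: gap = -2.4 × (10.44 - 5.88) = -10.944%, loss ≈ 8629 × 10.944/100 ≈ 944.
Year 2000: gap = -2.4 × (6.95 - 5.88) = -2.568%, loss ≈ 8629 × 2.568/100 ≈ 222.
Year 2001: gap = -2.4 × (8.41 - 5.88) = -6.072%, loss ≈ 8629 × 6.072/100 ≈ 524.
Year 2002: gap = -2.4 × (6.85 - 5.88) = -2.328%, loss ≈ 8629 × 2.328/100 ≈ 201.
Total lost output = 348 + 944 + 222 + 524 + 201 = 2239 billion.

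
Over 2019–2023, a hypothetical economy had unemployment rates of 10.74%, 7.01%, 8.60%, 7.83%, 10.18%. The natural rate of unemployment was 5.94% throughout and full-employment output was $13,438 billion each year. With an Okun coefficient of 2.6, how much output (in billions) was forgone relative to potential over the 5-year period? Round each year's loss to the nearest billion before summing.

$5,121 billion

Year 2019: gap = -2.6 × (10.74 - 5.94) = -12.48%, loss ≈ 13438 × 12.48/100 ≈ 1677.
Year 2020: gap = -2.6 × (7.01 - 5.94) = -2.782%, loss ≈ 13438 × 2.782/100 ≈ 374.
Year 2021: gap = -2.6 × (8.6 - 5.94) = -6.916%, loss ≈ 13438 × 6.916/100 ≈ 929.
Year 2022: gap = -2.6 × (7.83 - 5.94) = -4.914%, loss ≈ 13438 × 4.914/100 ≈ 660.
Year 2023: gap = -2.6 × (10.18 - 5.94) = -11.024%, loss ≈ 13438 × 11.024/100 ≈ 1481.
Total lost output = 1677 + 374 + 929 + 660 + 1481 = 5121 billion.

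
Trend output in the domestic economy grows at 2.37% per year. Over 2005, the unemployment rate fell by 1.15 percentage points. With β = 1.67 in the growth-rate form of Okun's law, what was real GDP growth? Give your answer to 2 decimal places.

Growth-rate Okun's law: g_Y = g_Y* - β × Δu.
g_Y = 2.37 - 1.67 × (-1.15) = 2.37 + 1.9205 = 4.2905%, i.e. 4.29% to 2 d.p.

4.29%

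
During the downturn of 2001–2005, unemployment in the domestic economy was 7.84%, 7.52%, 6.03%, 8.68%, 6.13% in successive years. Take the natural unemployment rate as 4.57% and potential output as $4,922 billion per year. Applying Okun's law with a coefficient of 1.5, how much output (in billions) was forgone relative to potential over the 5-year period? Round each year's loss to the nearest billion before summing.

Year 2001: gap = -1.5 × (7.84 - 4.57) = -4.905%, loss ≈ 4922 × 4.905/100 ≈ 241.
Year 2002: gap = -1.5 × (7.52 - 4.57) = -4.425%, loss ≈ 4922 × 4.425/100 ≈ 218.
Year 2003: gap = -1.5 × (6.03 - 4.57) = -2.19%, loss ≈ 4922 × 2.19/100 ≈ 108.
Year 2004: gap = -1.5 × (8.68 - 4.57) = -6.165%, loss ≈ 4922 × 6.165/100 ≈ 303.
Year 2005: gap = -1.5 × (6.13 - 4.57) = -2.34%, loss ≈ 4922 × 2.34/100 ≈ 115.
Total lost output = 241 + 218 + 108 + 303 + 115 = 985 billion.

$985 billion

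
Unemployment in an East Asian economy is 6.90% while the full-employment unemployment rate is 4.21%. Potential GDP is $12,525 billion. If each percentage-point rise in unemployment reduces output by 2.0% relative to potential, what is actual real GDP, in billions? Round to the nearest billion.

$11,851 billion

Unemployment gap = 6.9 - 4.21 = 2.69 points, so the output gap is -2 × 2.69 = -5.38%.
Actual GDP = 12525 × (1 - 5.38/100) = 12525 × 0.9462 ≈ 11851 billion.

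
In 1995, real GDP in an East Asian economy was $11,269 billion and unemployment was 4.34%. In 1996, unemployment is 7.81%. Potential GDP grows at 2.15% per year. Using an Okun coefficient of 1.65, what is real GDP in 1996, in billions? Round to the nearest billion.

$10,866 billion

Δu = 7.81 - 4.34 = 3.47 points.
Okun's law (growth form): g_Y = g_Y* - β × Δu = 2.15 - 1.65 × (3.47) = 2.15 - 5.7255 = -3.5755%.
Real GDP in the next year = 11269 × (1 - 3.5755/100) = 11269 × 0.964245 ≈ 10866 billion.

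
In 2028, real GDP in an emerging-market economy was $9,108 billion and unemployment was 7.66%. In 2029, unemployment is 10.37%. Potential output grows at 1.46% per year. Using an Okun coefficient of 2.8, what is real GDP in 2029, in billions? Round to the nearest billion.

Δu = 10.37 - 7.66 = 2.71 points.
Okun's law (growth form): g_Y = g_Y* - β × Δu = 1.46 - 2.8 × (2.71) = 1.46 - 7.588 = -6.128%.
Real GDP in the next year = 9108 × (1 - 6.128/100) = 9108 × 0.93872 ≈ 8550 billion.

$8,550 billion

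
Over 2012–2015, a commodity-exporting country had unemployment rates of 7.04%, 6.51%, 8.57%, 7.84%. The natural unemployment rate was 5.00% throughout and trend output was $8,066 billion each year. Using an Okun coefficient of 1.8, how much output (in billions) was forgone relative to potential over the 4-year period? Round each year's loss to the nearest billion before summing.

$1,445 billion

Year 2012: gap = -1.8 × (7.04 - 5) = -3.672%, loss ≈ 8066 × 3.672/100 ≈ 296.
Year 2013: gap = -1.8 × (6.51 - 5) = -2.718%, loss ≈ 8066 × 2.718/100 ≈ 219.
Year 2014: gap = -1.8 × (8.57 - 5) = -6.426%, loss ≈ 8066 × 6.426/100 ≈ 518.
Year 2015: gap = -1.8 × (7.84 - 5) = -5.112%, loss ≈ 8066 × 5.112/100 ≈ 412.
Total lost output = 296 + 219 + 518 + 412 = 1445 billion.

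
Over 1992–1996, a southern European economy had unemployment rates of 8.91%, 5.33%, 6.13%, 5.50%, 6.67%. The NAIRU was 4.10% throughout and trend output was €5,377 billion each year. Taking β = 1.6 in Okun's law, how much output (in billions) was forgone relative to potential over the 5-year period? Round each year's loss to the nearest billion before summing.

Year 1992: gap = -1.6 × (8.91 - 4.1) = -7.696%, loss ≈ 5377 × 7.696/100 ≈ 414.
Year 1993: gap = -1.6 × (5.33 - 4.1) = -1.968%, loss ≈ 5377 × 1.968/100 ≈ 106.
Year 1994: gap = -1.6 × (6.13 - 4.1) = -3.248%, loss ≈ 5377 × 3.248/100 ≈ 175.
Year 1995: gap = -1.6 × (5.5 - 4.1) = -2.24%, loss ≈ 5377 × 2.24/100 ≈ 120.
Year 1996: gap = -1.6 × (6.67 - 4.1) = -4.112%, loss ≈ 5377 × 4.112/100 ≈ 221.
Total lost output = 414 + 106 + 175 + 120 + 221 = 1036 billion.

€1,036 billion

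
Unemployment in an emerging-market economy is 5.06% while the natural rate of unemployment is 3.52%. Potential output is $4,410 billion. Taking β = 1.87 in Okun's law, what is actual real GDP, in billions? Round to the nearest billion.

$4,283 billion

Unemployment gap = 5.06 - 3.52 = 1.54 points, so the output gap is -1.87 × 1.54 = -2.8798%.
Actual GDP = 4410 × (1 - 2.8798/100) = 4410 × 0.971202 ≈ 4283 billion.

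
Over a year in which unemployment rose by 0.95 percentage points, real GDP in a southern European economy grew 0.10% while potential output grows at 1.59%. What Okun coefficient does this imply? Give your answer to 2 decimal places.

Growth form: g_Y = g_Y* - β × Δu, so β = (g_Y* - g_Y)/Δu.
β = (1.59 - 0.1)/0.95 = 1.49/0.95 = 1.57.

β ≈ 1.57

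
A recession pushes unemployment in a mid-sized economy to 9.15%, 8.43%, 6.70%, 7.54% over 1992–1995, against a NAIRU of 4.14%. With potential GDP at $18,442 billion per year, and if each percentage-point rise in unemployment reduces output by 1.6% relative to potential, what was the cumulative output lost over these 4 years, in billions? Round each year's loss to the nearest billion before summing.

$4,502 billion

Year 1992: gap = -1.6 × (9.15 - 4.14) = -8.016%, loss ≈ 18442 × 8.016/100 ≈ 1478.
Year 1993: gap = -1.6 × (8.43 - 4.14) = -6.864%, loss ≈ 18442 × 6.864/100 ≈ 1266.
Year 1994: gap = -1.6 × (6.7 - 4.14) = -4.096%, loss ≈ 18442 × 4.096/100 ≈ 755.
Year 1995: gap = -1.6 × (7.54 - 4.14) = -5.44%, loss ≈ 18442 × 5.44/100 ≈ 1003.
Total lost output = 1478 + 1266 + 755 + 1003 = 4502 billion.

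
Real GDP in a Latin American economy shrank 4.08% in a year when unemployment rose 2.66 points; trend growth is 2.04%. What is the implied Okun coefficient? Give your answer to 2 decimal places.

β ≈ 2.30

Growth form: g_Y = g_Y* - β × Δu, so β = (g_Y* - g_Y)/Δu.
β = (2.04 + 4.08)/2.66 = 6.12/2.66 = 2.30.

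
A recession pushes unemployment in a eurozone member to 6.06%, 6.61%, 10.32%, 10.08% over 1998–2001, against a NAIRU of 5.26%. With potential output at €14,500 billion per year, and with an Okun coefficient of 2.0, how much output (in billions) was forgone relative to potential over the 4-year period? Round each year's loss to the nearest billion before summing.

Year 1998: gap = -2.0 × (6.06 - 5.26) = -1.6%, loss ≈ 14500 × 1.6/100 ≈ 232.
Year 1999: gap = -2.0 × (6.61 - 5.26) = -2.7%, loss ≈ 14500 × 2.7/100 ≈ 392.
Year 2000: gap = -2.0 × (10.32 - 5.26) = -10.12%, loss ≈ 14500 × 10.12/100 ≈ 1467.
Year 2001: gap = -2.0 × (10.08 - 5.26) = -9.64%, loss ≈ 14500 × 9.64/100 ≈ 1398.
Total lost output = 232 + 392 + 1467 + 1398 = 3489 billion.

€3,489 billion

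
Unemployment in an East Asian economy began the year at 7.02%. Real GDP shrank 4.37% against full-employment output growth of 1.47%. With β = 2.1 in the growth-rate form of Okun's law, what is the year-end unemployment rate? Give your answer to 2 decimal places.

9.80%

Growth-rate Okun's law: g_Y = g_Y* - β × Δu, so Δu = (g_Y* - g_Y)/β.
Δu = (1.47 + 4.37)/2.1 = 5.84/2.1 = 2.78 percentage points.
Year-end unemployment = 7.02 + 2.78 = 9.80%.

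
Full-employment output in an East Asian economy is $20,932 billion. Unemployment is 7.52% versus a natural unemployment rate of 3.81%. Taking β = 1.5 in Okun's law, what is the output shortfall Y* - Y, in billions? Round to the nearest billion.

$1,165 billion

Output gap = -1.5 × (7.52 - 3.81) = -1.5 × 3.71 = -5.565%.
Actual GDP ≈ 20932 × 0.94435 ≈ 19767 billion, so the shortfall is 20932 - 19767 = 1165 billion.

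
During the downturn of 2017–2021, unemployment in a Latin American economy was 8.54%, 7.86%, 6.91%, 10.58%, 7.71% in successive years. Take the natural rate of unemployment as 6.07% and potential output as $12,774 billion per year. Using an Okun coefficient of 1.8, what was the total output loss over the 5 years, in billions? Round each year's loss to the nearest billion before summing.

Year 2017: gap = -1.8 × (8.54 - 6.07) = -4.446%, loss ≈ 12774 × 4.446/100 ≈ 568.
Year 2018: gap = -1.8 × (7.86 - 6.07) = -3.222%, loss ≈ 12774 × 3.222/100 ≈ 412.
Year 2019: gap = -1.8 × (6.91 - 6.07) = -1.512%, loss ≈ 12774 × 1.512/100 ≈ 193.
Year 2020: gap = -1.8 × (10.58 - 6.07) = -8.118%, loss ≈ 12774 × 8.118/100 ≈ 1037.
Year 2021: gap = -1.8 × (7.71 - 6.07) = -2.952%, loss ≈ 12774 × 2.952/100 ≈ 377.
Total lost output = 568 + 412 + 193 + 1037 + 377 = 2587 billion.

$2,587 billion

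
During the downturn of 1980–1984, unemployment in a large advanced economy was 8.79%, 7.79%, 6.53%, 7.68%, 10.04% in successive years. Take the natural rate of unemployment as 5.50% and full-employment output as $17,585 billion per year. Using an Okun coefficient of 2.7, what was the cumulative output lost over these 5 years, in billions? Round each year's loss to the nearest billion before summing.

Year 1980: gap = -2.7 × (8.79 - 5.5) = -8.883%, loss ≈ 17585 × 8.883/100 ≈ 1562.
Year 1981: gap = -2.7 × (7.79 - 5.5) = -6.183%, loss ≈ 17585 × 6.183/100 ≈ 1087.
Year 1982: gap = -2.7 × (6.53 - 5.5) = -2.781%, loss ≈ 17585 × 2.781/100 ≈ 489.
Year 1983: gap = -2.7 × (7.68 - 5.5) = -5.886%, loss ≈ 17585 × 5.886/100 ≈ 1035.
Year 1984: gap = -2.7 × (10.04 - 5.5) = -12.258%, loss ≈ 17585 × 12.258/100 ≈ 2156.
Total lost output = 1562 + 1087 + 489 + 1035 + 2156 = 6329 billion.

$6,329 billion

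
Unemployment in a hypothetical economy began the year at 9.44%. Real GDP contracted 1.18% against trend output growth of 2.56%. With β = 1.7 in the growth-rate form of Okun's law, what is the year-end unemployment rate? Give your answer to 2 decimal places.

Growth-rate Okun's law: g_Y = g_Y* - β × Δu, so Δu = (g_Y* - g_Y)/β.
Δu = (2.56 + 1.18)/1.7 = 3.74/1.7 = 2.20 percentage points.
Year-end unemployment = 9.44 + 2.2 = 11.64%.

11.64%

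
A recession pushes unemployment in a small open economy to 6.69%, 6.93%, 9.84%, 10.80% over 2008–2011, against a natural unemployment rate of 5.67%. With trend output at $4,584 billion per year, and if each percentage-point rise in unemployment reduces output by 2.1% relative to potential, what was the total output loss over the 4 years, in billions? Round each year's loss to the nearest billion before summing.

Year 2008: gap = -2.1 × (6.69 - 5.67) = -2.142%, loss ≈ 4584 × 2.142/100 ≈ 98.
Year 2009: gap = -2.1 × (6.93 - 5.67) = -2.646%, loss ≈ 4584 × 2.646/100 ≈ 121.
Year 2010: gap = -2.1 × (9.84 - 5.67) = -8.757%, loss ≈ 4584 × 8.757/100 ≈ 401.
Year 2011: gap = -2.1 × (10.8 - 5.67) = -10.773%, loss ≈ 4584 × 10.773/100 ≈ 494.
Total lost output = 98 + 121 + 401 + 494 = 1114 billion.

$1,114 billion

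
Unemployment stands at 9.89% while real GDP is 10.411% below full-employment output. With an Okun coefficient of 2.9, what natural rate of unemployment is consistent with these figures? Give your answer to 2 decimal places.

6.30%

From Okun's law, u - u* = -(output gap)/β = -(-10.411)/2.9 = 3.59 points.
So u* = 9.89 - 3.59 = 6.30%.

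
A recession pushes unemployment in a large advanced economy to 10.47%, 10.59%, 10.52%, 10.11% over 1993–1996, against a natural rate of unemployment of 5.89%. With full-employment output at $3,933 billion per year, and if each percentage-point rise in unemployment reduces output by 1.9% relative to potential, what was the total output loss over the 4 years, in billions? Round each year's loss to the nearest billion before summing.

Year 1993: gap = -1.9 × (10.47 - 5.89) = -8.702%, loss ≈ 3933 × 8.702/100 ≈ 342.
Year 1994: gap = -1.9 × (10.59 - 5.89) = -8.93%, loss ≈ 3933 × 8.93/100 ≈ 351.
Year 1995: gap = -1.9 × (10.52 - 5.89) = -8.797%, loss ≈ 3933 × 8.797/100 ≈ 346.
Year 1996: gap = -1.9 × (10.11 - 5.89) = -8.018%, loss ≈ 3933 × 8.018/100 ≈ 315.
Total lost output = 342 + 351 + 346 + 315 = 1354 billion.

$1,354 billion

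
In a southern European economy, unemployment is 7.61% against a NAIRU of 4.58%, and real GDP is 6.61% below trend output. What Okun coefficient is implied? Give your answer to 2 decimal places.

Okun's law: output gap = -β × (u - u*).
-6.61 = -β × (7.61 - 4.58) = -β × 3.03, so β = 6.61/3.03 = 2.18.

β ≈ 2.18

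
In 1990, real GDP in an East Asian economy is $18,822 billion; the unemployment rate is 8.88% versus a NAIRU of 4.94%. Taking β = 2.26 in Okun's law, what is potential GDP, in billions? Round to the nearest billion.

Unemployment gap = 8.88 - 4.94 = 3.94 points, so output gap = -2.26 × 3.94 = -8.9044%.
Since Y = Y* × (1 + gap/100), Y* = 18822/0.910956 ≈ 20662 billion.

$20,662 billion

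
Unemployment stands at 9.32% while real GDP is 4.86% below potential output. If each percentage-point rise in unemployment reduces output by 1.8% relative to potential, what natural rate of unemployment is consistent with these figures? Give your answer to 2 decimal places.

6.62%

From Okun's law, u - u* = -(output gap)/β = -(-4.86)/1.8 = 2.7 points.
So u* = 9.32 - 2.7 = 6.62%.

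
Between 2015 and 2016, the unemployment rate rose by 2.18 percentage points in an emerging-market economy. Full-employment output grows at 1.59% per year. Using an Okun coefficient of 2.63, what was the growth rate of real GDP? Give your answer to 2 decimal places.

Growth-rate Okun's law: g_Y = g_Y* - β × Δu.
g_Y = 1.59 - 2.63 × (2.18) = 1.59 - 5.7334 = -4.1434%, i.e. -4.14% to 2 d.p.

-4.14%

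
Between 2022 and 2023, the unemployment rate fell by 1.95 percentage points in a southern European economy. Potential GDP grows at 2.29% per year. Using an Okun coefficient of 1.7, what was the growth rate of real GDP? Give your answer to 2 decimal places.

Growth-rate Okun's law: g_Y = g_Y* - β × Δu.
g_Y = 2.29 - 1.7 × (-1.95) = 2.29 + 3.315 = 5.605%, i.e. 5.61% to 2 d.p.

5.61%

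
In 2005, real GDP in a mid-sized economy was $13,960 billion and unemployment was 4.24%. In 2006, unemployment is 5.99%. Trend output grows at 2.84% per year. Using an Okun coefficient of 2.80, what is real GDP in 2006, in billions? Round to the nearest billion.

$13,672 billion

Δu = 5.99 - 4.24 = 1.75 points.
Okun's law (growth form): g_Y = g_Y* - β × Δu = 2.84 - 2.80 × (1.75) = 2.84 - 4.9 = -2.06%.
Real GDP in the next year = 13960 × (1 - 2.06/100) = 13960 × 0.9794 ≈ 13672 billion.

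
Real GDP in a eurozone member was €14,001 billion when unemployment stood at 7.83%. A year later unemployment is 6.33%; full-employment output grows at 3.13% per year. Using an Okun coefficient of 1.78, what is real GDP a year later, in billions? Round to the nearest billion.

Δu = 6.33 - 7.83 = -1.5 points.
Okun's law (growth form): g_Y = g_Y* - β × Δu = 3.13 - 1.78 × (-1.50) = 3.13 + 2.67 = 5.8%.
Real GDP in the next year = 14001 × (1 + 5.8/100) = 14001 × 1.058 ≈ 14813 billion.

€14,813 billion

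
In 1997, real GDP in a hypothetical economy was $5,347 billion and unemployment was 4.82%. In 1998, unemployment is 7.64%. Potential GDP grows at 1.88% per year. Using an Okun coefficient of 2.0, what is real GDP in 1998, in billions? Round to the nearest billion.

$5,146 billion

Δu = 7.64 - 4.82 = 2.82 points.
Okun's law (growth form): g_Y = g_Y* - β × Δu = 1.88 - 2.0 × (2.82) = 1.88 - 5.64 = -3.76%.
Real GDP in the next year = 5347 × (1 - 3.76/100) = 5347 × 0.9624 ≈ 5146 billion.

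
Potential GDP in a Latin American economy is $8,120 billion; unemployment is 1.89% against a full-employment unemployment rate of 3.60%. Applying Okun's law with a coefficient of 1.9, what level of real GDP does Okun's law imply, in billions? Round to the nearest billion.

Unemployment gap = 1.89 - 3.6 = -1.71 points, so the output gap is -1.9 × (-1.71) = 3.249%.
Actual GDP = 8120 × (1 + 3.249/100) = 8120 × 1.03249 ≈ 8384 billion.

$8,384 billion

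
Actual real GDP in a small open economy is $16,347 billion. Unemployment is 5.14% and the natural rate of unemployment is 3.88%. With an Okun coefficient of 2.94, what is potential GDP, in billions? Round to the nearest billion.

$16,976 billion

Unemployment gap = 5.14 - 3.88 = 1.26 points, so output gap = -2.94 × 1.26 = -3.7044%.
Since Y = Y* × (1 + gap/100), Y* = 16347/0.962956 ≈ 16976 billion.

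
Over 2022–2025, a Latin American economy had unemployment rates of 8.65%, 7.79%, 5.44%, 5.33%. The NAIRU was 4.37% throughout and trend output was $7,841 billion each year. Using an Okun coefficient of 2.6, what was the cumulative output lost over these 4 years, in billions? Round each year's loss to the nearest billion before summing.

Year 2022: gap = -2.6 × (8.65 - 4.37) = -11.128%, loss ≈ 7841 × 11.128/100 ≈ 873.
Year 2023: gap = -2.6 × (7.79 - 4.37) = -8.892%, loss ≈ 7841 × 8.892/100 ≈ 697.
Year 2024: gap = -2.6 × (5.44 - 4.37) = -2.782%, loss ≈ 7841 × 2.782/100 ≈ 218.
Year 2025: gap = -2.6 × (5.33 - 4.37) = -2.496%, loss ≈ 7841 × 2.496/100 ≈ 196.
Total lost output = 873 + 697 + 218 + 196 = 1984 billion.

$1,984 billion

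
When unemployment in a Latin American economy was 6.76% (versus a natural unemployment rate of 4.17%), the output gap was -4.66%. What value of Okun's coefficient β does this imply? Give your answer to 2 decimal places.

β ≈ 1.80

Okun's law: output gap = -β × (u - u*).
-4.66 = -β × (6.76 - 4.17) = -β × 2.59, so β = 4.66/2.59 = 1.80.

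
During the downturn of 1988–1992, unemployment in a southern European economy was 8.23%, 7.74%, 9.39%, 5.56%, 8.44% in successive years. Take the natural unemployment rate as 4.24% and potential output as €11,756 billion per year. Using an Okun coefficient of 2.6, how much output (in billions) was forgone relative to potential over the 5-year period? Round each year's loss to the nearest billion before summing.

Year 1988: gap = -2.6 × (8.23 - 4.24) = -10.374%, loss ≈ 11756 × 10.374/100 ≈ 1220.
Year 1989: gap = -2.6 × (7.74 - 4.24) = -9.1%, loss ≈ 11756 × 9.1/100 ≈ 1070.
Year 1990: gap = -2.6 × (9.39 - 4.24) = -13.39%, loss ≈ 11756 × 13.39/100 ≈ 1574.
Year 1991: gap = -2.6 × (5.56 - 4.24) = -3.432%, loss ≈ 11756 × 3.432/100 ≈ 403.
Year 1992: gap = -2.6 × (8.44 - 4.24) = -10.92%, loss ≈ 11756 × 10.92/100 ≈ 1284.
Total lost output = 1220 + 1070 + 1574 + 403 + 1284 = 5551 billion.

€5,551 billion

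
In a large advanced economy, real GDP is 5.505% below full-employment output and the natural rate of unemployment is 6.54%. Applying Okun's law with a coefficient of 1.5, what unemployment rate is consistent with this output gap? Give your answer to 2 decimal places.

10.21%

From Okun's law, u - u* = -(output gap)/β = -(-5.505)/1.5 = 3.67 points.
So u = 6.54 + 3.67 = 10.21%.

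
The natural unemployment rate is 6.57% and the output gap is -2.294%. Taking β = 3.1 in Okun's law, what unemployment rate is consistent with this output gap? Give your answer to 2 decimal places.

From Okun's law, u - u* = -(output gap)/β = -(-2.294)/3.1 = 0.74 points.
So u = 6.57 + 0.74 = 7.31%.

7.31%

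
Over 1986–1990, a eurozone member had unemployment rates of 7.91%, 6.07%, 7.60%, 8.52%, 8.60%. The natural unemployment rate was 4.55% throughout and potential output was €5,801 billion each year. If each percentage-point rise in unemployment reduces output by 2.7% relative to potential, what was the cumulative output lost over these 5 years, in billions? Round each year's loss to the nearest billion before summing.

Year 1986: gap = -2.7 × (7.91 - 4.55) = -9.072%, loss ≈ 5801 × 9.072/100 ≈ 526.
Year 1987: gap = -2.7 × (6.07 - 4.55) = -4.104%, loss ≈ 5801 × 4.104/100 ≈ 238.
Year 1988: gap = -2.7 × (7.6 - 4.55) = -8.235%, loss ≈ 5801 × 8.235/100 ≈ 478.
Year 1989: gap = -2.7 × (8.52 - 4.55) = -10.719%, loss ≈ 5801 × 10.719/100 ≈ 622.
Year 1990: gap = -2.7 × (8.6 - 4.55) = -10.935%, loss ≈ 5801 × 10.935/100 ≈ 634.
Total lost output = 526 + 238 + 478 + 622 + 634 = 2498 billion.

€2,498 billion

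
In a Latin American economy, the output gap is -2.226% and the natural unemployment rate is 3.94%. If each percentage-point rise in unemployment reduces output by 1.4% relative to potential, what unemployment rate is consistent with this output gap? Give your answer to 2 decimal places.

From Okun's law, u - u* = -(output gap)/β = -(-2.226)/1.4 = 1.59 points.
So u = 3.94 + 1.59 = 5.53%.

5.53%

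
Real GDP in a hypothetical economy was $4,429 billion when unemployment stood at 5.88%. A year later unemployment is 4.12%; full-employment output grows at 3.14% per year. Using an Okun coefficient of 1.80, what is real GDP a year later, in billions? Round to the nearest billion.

$4,708 billion

Δu = 4.12 - 5.88 = -1.76 points.
Okun's law (growth form): g_Y = g_Y* - β × Δu = 3.14 - 1.80 × (-1.76) = 3.14 + 3.168 = 6.308%.
Real GDP in the next year = 4429 × (1 + 6.308/100) = 4429 × 1.06308 ≈ 4708 billion.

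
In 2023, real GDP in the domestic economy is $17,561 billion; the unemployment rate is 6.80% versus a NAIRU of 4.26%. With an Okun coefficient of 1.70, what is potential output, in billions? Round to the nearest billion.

Unemployment gap = 6.8 - 4.26 = 2.54 points, so output gap = -1.7 × 2.54 = -4.318%.
Since Y = Y* × (1 + gap/100), Y* = 17561/0.95682 ≈ 18354 billion.

$18,354 billion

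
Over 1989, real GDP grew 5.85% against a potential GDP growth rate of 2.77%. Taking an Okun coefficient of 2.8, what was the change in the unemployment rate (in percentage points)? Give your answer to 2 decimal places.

-1.10 percentage points

Growth-rate Okun's law: g_Y = g_Y* - β × Δu, so Δu = (g_Y* - g_Y)/β.
Δu = (2.77 - 5.85)/2.8 = -3.08/2.8 = -1.10 percentage points.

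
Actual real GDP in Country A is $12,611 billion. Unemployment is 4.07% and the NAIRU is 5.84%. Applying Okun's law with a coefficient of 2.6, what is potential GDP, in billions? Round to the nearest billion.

Unemployment gap = 4.07 - 5.84 = -1.77 points, so output gap = -2.6 × (-1.77) = 4.602%.
Since Y = Y* × (1 + gap/100), Y* = 12611/1.04602 ≈ 12056 billion.

$12,056 billion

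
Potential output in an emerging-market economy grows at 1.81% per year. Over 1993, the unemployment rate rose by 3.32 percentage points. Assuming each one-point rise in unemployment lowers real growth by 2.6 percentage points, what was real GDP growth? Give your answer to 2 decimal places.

-6.82%

Growth-rate Okun's law: g_Y = g_Y* - β × Δu.
g_Y = 1.81 - 2.6 × (3.32) = 1.81 - 8.632 = -6.822%, i.e. -6.82% to 2 d.p.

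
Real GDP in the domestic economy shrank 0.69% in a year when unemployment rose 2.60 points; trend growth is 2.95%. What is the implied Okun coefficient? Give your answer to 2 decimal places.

Growth form: g_Y = g_Y* - β × Δu, so β = (g_Y* - g_Y)/Δu.
β = (2.95 + 0.69)/2.60 = 3.64/2.60 = 1.40.

β ≈ 1.40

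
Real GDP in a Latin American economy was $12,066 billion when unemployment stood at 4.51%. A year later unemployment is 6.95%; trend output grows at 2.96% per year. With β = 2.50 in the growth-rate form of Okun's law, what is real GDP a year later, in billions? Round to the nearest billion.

$11,687 billion

Δu = 6.95 - 4.51 = 2.44 points.
Okun's law (growth form): g_Y = g_Y* - β × Δu = 2.96 - 2.50 × (2.44) = 2.96 - 6.1 = -3.14%.
Real GDP in the next year = 12066 × (1 - 3.14/100) = 12066 × 0.9686 ≈ 11687 billion.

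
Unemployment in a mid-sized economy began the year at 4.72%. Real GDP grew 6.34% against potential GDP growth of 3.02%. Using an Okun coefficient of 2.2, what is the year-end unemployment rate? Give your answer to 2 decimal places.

Growth-rate Okun's law: g_Y = g_Y* - β × Δu, so Δu = (g_Y* - g_Y)/β.
Δu = (3.02 - 6.34)/2.2 = -3.32/2.2 = -1.51 percentage points.
Year-end unemployment = 4.72 - 1.51 = 3.21%.

3.21%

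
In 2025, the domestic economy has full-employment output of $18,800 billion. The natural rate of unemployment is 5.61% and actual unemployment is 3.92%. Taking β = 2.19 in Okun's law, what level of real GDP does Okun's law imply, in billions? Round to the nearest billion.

Unemployment gap = 3.92 - 5.61 = -1.69 points, so the output gap is -2.19 × (-1.69) = 3.7011%.
Actual GDP = 18800 × (1 + 3.7011/100) = 18800 × 1.037011 ≈ 19496 billion.

$19,496 billion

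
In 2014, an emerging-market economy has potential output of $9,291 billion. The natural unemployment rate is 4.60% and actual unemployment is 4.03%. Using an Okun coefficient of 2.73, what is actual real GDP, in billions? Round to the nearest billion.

Unemployment gap = 4.03 - 4.6 = -0.57 points, so the output gap is -2.73 × (-0.57) = 1.5561%.
Actual GDP = 9291 × (1 + 1.5561/100) = 9291 × 1.015561 ≈ 9436 billion.

$9,436 billion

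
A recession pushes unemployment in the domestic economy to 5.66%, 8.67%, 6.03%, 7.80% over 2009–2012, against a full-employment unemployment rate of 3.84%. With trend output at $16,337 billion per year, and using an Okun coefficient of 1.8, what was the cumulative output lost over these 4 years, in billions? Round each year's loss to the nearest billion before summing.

$3,764 billion

Year 2009: gap = -1.8 × (5.66 - 3.84) = -3.276%, loss ≈ 16337 × 3.276/100 ≈ 535.
Year 2010: gap = -1.8 × (8.67 - 3.84) = -8.694%, loss ≈ 16337 × 8.694/100 ≈ 1420.
Year 2011: gap = -1.8 × (6.03 - 3.84) = -3.942%, loss ≈ 16337 × 3.942/100 ≈ 644.
Year 2012: gap = -1.8 × (7.8 - 3.84) = -7.128%, loss ≈ 16337 × 7.128/100 ≈ 1165.
Total lost output = 535 + 1420 + 644 + 1165 = 3764 billion.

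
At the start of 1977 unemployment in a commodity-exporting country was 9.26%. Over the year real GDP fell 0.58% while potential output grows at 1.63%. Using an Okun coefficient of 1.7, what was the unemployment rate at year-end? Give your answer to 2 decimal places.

Growth-rate Okun's law: g_Y = g_Y* - β × Δu, so Δu = (g_Y* - g_Y)/β.
Δu = (1.63 + 0.58)/1.7 = 2.21/1.7 = 1.30 percentage points.
Year-end unemployment = 9.26 + 1.3 = 10.56%.

10.56%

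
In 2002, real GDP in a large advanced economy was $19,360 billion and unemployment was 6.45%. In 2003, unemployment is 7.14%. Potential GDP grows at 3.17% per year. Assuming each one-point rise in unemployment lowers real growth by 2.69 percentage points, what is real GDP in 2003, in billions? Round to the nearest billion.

$19,614 billion

Δu = 7.14 - 6.45 = 0.69 points.
Okun's law (growth form): g_Y = g_Y* - β × Δu = 3.17 - 2.69 × (0.69) = 3.17 - 1.8561 = 1.3139%.
Real GDP in the next year = 19360 × (1 + 1.3139/100) = 19360 × 1.013139 ≈ 19614 billion.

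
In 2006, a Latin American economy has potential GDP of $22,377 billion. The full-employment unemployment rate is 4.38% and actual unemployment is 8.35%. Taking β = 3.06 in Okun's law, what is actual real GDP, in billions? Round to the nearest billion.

$19,659 billion

Unemployment gap = 8.35 - 4.38 = 3.97 points, so the output gap is -3.06 × 3.97 = -12.1482%.
Actual GDP = 22377 × (1 - 12.1482/100) = 22377 × 0.878518 ≈ 19659 billion.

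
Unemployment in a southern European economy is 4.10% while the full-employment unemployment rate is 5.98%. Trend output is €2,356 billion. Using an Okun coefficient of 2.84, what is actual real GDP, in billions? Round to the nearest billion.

€2,482 billion

Unemployment gap = 4.1 - 5.98 = -1.88 points, so the output gap is -2.84 × (-1.88) = 5.3392%.
Actual GDP = 2356 × (1 + 5.3392/100) = 2356 × 1.053392 ≈ 2482 billion.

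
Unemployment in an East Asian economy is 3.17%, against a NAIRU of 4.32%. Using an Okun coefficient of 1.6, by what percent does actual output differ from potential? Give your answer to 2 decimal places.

1.84%

The unemployment gap is 3.17 - 4.32 = -1.15 percentage points.
Okun's law gives an output gap of -1.6 × (-1.15) = 1.84%, i.e. 1.84% above potential.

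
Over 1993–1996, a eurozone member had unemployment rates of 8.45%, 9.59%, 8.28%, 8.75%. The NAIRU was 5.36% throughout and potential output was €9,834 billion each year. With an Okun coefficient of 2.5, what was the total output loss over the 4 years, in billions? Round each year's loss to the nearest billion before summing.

€3,351 billion

Year 1993: gap = -2.5 × (8.45 - 5.36) = -7.725%, loss ≈ 9834 × 7.725/100 ≈ 760.
Year 1994: gap = -2.5 × (9.59 - 5.36) = -10.575%, loss ≈ 9834 × 10.575/100 ≈ 1040.
Year 1995: gap = -2.5 × (8.28 - 5.36) = -7.3%, loss ≈ 9834 × 7.3/100 ≈ 718.
Year 1996: gap = -2.5 × (8.75 - 5.36) = -8.475%, loss ≈ 9834 × 8.475/100 ≈ 833.
Total lost output = 760 + 1040 + 718 + 833 = 3351 billion.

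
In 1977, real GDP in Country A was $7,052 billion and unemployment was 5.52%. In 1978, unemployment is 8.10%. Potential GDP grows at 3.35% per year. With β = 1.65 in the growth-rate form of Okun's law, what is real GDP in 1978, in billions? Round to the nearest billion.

Δu = 8.1 - 5.52 = 2.58 points.
Okun's law (growth form): g_Y = g_Y* - β × Δu = 3.35 - 1.65 × (2.58) = 3.35 - 4.257 = -0.907%.
Real GDP in the next year = 7052 × (1 - 0.907/100) = 7052 × 0.99093 ≈ 6988 billion.

$6,988 billion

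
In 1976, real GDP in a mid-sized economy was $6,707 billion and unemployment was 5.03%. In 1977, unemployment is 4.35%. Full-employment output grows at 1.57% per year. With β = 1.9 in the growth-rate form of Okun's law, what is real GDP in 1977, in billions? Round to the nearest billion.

Δu = 4.35 - 5.03 = -0.68 points.
Okun's law (growth form): g_Y = g_Y* - β × Δu = 1.57 - 1.9 × (-0.68) = 1.57 + 1.292 = 2.862%.
Real GDP in the next year = 6707 × (1 + 2.862/100) = 6707 × 1.02862 ≈ 6899 billion.

$6,899 billion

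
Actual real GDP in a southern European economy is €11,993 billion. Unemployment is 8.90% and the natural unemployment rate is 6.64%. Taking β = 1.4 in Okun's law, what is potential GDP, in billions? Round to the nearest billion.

€12,385 billion

Unemployment gap = 8.9 - 6.64 = 2.26 points, so output gap = -1.4 × 2.26 = -3.164%.
Since Y = Y* × (1 + gap/100), Y* = 11993/0.96836 ≈ 12385 billion.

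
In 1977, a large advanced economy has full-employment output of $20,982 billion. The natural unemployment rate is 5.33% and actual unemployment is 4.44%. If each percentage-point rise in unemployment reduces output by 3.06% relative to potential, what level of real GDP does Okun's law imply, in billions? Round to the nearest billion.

$21,553 billion

Unemployment gap = 4.44 - 5.33 = -0.89 points, so the output gap is -3.06 × (-0.89) = 2.7234%.
Actual GDP = 20982 × (1 + 2.7234/100) = 20982 × 1.027234 ≈ 21553 billion.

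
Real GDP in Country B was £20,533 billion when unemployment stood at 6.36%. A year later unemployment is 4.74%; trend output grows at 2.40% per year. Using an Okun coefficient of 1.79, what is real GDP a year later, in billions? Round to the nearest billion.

£21,621 billion

Δu = 4.74 - 6.36 = -1.62 points.
Okun's law (growth form): g_Y = g_Y* - β × Δu = 2.40 - 1.79 × (-1.62) = 2.4 + 2.8998 = 5.2998%.
Real GDP in the next year = 20533 × (1 + 5.2998/100) = 20533 × 1.052998 ≈ 21621 billion.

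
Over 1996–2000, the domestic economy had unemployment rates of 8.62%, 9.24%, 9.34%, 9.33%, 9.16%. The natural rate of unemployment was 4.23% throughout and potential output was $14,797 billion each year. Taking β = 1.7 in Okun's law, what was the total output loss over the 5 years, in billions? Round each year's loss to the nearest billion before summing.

$6,172 billion

Year 1996: gap = -1.7 × (8.62 - 4.23) = -7.463%, loss ≈ 14797 × 7.463/100 ≈ 1104.
Year 1997: gap = -1.7 × (9.24 - 4.23) = -8.517%, loss ≈ 14797 × 8.517/100 ≈ 1260.
Year 1998: gap = -1.7 × (9.34 - 4.23) = -8.687%, loss ≈ 14797 × 8.687/100 ≈ 1285.
Year 1999: gap = -1.7 × (9.33 - 4.23) = -8.67%, loss ≈ 14797 × 8.67/100 ≈ 1283.
Year 2000: gap = -1.7 × (9.16 - 4.23) = -8.381%, loss ≈ 14797 × 8.381/100 ≈ 1240.
Total lost output = 1104 + 1260 + 1285 + 1283 + 1240 = 6172 billion.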